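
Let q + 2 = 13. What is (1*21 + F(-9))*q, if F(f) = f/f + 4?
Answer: 286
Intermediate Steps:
q = 11 (q = -2 + 13 = 11)
F(f) = 5 (F(f) = 1 + 4 = 5)
(1*21 + F(-9))*q = (1*21 + 5)*11 = (21 + 5)*11 = 26*11 = 286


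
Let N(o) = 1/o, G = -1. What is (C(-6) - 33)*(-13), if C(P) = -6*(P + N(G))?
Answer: -117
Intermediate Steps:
N(o) = 1/o
C(P) = 6 - 6*P (C(P) = -6*(P + 1/(-1)) = -6*(P - 1) = -6*(-1 + P) = 6 - 6*P)
(C(-6) - 33)*(-13) = ((6 - 6*(-6)) - 33)*(-13) = ((6 + 36) - 33)*(-13) = (42 - 33)*(-13) = 9*(-13) = -117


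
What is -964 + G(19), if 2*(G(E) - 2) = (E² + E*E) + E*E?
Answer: -841/2 ≈ -420.50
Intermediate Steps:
G(E) = 2 + 3*E²/2 (G(E) = 2 + ((E² + E*E) + E*E)/2 = 2 + ((E² + E²) + E²)/2 = 2 + (2*E² + E²)/2 = 2 + (3*E²)/2 = 2 + 3*E²/2)
-964 + G(19) = -964 + (2 + (3/2)*19²) = -964 + (2 + (3/2)*361) = -964 + (2 + 1083/2) = -964 + 1087/2 = -841/2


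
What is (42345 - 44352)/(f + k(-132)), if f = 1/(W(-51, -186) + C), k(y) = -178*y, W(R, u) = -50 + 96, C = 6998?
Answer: -14137308/165505825 ≈ -0.085419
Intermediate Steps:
W(R, u) = 46
f = 1/7044 (f = 1/(46 + 6998) = 1/7044 ≈ 0.00014196)
(42345 - 44352)/(f + k(-132)) = (42345 - 44352)/(1/7044 - 178*(-132)) = -2007/(1/7044 + 23496) = -2007/165505825/7044 = -2007*7044/165505825 = -14137308/165505825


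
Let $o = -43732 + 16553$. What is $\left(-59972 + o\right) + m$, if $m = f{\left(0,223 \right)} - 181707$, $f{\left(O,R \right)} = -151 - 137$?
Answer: $-269146$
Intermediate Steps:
$o = -27179$
$f{\left(O,R \right)} = -288$ ($f{\left(O,R \right)} = -151 - 137 = -288$)
$m = -181995$ ($m = -288 - 181707 = -181995$)
$\left(-59972 + o\right) + m = \left(-59972 - 27179\right) - 181995 = -87151 - 181995 = -269146$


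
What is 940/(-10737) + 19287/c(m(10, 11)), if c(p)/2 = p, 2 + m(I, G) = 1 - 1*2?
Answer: -69030053/21474 ≈ -3214.6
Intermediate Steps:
m(I, G) = -3 (m(I, G) = -2 + (1 - 1*2) = -2 + (1 - 2) = -2 - 1 = -3)
c(p) = 2*p
940/(-10737) + 19287/c(m(10, 11)) = 940/(-10737) + 19287/((2*(-3))) = 940*(-1/10737) + 19287/(-6) = -940/10737 + 19287*(-⅙) = -940/10737 - 6429/2 = -69030053/21474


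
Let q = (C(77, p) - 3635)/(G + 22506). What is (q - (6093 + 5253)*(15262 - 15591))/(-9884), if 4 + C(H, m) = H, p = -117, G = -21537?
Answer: -904278146/2394399 ≈ -377.66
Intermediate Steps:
C(H, m) = -4 + H
q = -3562/969 (q = ((-4 + 77) - 3635)/(-21537 + 22506) = (73 - 3635)/969 = -3562*1/969 = -3562/969 ≈ -3.6760)
(q - (6093 + 5253)*(15262 - 15591))/(-9884) = (-3562/969 - (6093 + 5253)*(15262 - 15591))/(-9884) = (-3562/969 - 11346*(-329))*(-1/9884) = (-3562/969 - 1*(-3732834))*(-1/9884) = (-3562/969 + 3732834)*(-1/9884) = (3617112584/969)*(-1/9884) = -904278146/2394399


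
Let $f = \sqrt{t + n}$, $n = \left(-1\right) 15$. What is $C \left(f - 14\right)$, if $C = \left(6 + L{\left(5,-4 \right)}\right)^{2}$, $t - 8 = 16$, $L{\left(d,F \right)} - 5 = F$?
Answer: $-539$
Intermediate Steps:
$L{\left(d,F \right)} = 5 + F$
$n = -15$
$t = 24$ ($t = 8 + 16 = 24$)
$C = 49$ ($C = \left(6 + \left(5 - 4\right)\right)^{2} = \left(6 + 1\right)^{2} = 7^{2} = 49$)
$f = 3$ ($f = \sqrt{24 - 15} = \sqrt{9} = 3$)
$C \left(f - 14\right) = 49 \left(3 - 14\right) = 49 \left(-11\right) = -539$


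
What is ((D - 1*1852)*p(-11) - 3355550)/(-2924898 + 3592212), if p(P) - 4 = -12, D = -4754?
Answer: -1651351/333657 ≈ -4.9492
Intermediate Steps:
p(P) = -8 (p(P) = 4 - 12 = -8)
((D - 1*1852)*p(-11) - 3355550)/(-2924898 + 3592212) = ((-4754 - 1*1852)*(-8) - 3355550)/(-2924898 + 3592212) = ((-4754 - 1852)*(-8) - 3355550)/667314 = (-6606*(-8) - 3355550)*(1/667314) = (52848 - 3355550)*(1/667314) = -3302702*1/667314 = -1651351/333657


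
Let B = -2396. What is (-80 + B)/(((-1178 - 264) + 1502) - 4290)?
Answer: 1238/2115 ≈ 0.58534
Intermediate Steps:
(-80 + B)/(((-1178 - 264) + 1502) - 4290) = (-80 - 2396)/(((-1178 - 264) + 1502) - 4290) = -2476/((-1442 + 1502) - 4290) = -2476/(60 - 4290) = -2476/(-4230) = -2476*(-1/4230) = 1238/2115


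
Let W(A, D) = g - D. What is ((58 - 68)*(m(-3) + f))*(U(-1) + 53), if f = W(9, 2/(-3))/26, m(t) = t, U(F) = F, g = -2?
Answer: 4760/3 ≈ 1586.7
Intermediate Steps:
W(A, D) = -2 - D
f = -2/39 (f = (-2 - 2/(-3))/26 = (-2 - 2*(-1)/3)*(1/26) = (-2 - 1*(-2/3))*(1/26) = (-2 + 2/3)*(1/26) = -4/3*1/26 = -2/39 ≈ -0.051282)
((58 - 68)*(m(-3) + f))*(U(-1) + 53) = ((58 - 68)*(-3 - 2/39))*(-1 + 53) = -10*(-119/39)*52 = (1190/39)*52 = 4760/3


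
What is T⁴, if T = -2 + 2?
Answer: 0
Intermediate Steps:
T = 0
T⁴ = 0⁴ = 0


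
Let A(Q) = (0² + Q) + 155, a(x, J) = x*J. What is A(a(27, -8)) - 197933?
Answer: -197994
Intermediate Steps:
a(x, J) = J*x
A(Q) = 155 + Q (A(Q) = (0 + Q) + 155 = Q + 155 = 155 + Q)
A(a(27, -8)) - 197933 = (155 - 8*27) - 197933 = (155 - 216) - 197933 = -61 - 197933 = -197994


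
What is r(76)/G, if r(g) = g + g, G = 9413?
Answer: 152/9413 ≈ 0.016148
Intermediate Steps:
r(g) = 2*g
r(76)/G = (2*76)/9413 = 152*(1/9413) = 152/9413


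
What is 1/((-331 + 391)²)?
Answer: 1/3600 ≈ 0.00027778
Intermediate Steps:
1/((-331 + 391)²) = 1/(60²) = 1/3600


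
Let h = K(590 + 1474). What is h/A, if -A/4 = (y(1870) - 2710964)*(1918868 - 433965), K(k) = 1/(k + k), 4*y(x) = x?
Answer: 1/66457900234213824 ≈ 1.5047e-17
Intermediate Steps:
y(x) = x/4
K(k) = 1/(2*k)
h = 1/4128 (h = 1/(2*(590 + 1474)) = (1/2)/2064 = (1/2)*(1/2064) = 1/4128 ≈ 0.00024225)
A = 16099297537358 (A = -4*((1/4)*1870 - 2710964)*(1918868 - 433965) = -4*(935/2 - 2710964)*1484903 = -(-10841986)*1484903 = -4*(-8049648768679/2) = 16099297537358)
h/A = (1/4128)/16099297537358 = (1/4128)*(1/16099297537358) = 1/66457900234213824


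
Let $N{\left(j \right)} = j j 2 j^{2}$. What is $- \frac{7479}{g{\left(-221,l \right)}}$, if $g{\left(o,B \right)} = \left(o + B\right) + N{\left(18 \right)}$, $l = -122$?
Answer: $- \frac{7479}{209609} \approx -0.035681$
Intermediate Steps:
$N{\left(j \right)} = 2 j^{4}$ ($N{\left(j \right)} = j^{2} \cdot 2 j^{2} = 2 j^{2} j^{2} = 2 j^{4}$)
$g{\left(o,B \right)} = 209952 + B + o$ ($g{\left(o,B \right)} = \left(o + B\right) + 2 \cdot 18^{4} = \left(B + o\right) + 2 \cdot 104976 = \left(B + o\right) + 209952 = 209952 + B + o$)
$- \frac{7479}{g{\left(-221,l \right)}} = - \frac{7479}{209952 - 122 - 221} = - \frac{7479}{209609}$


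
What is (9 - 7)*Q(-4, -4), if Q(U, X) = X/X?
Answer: 2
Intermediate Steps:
Q(U, X) = 1
(9 - 7)*Q(-4, -4) = (9 - 7)*1 = 2*1 = 2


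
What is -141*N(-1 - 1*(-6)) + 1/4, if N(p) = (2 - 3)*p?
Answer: 2821/4 ≈ 705.25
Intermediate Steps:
N(p) = -p
-141*N(-1 - 1*(-6)) + 1/4 = -(-141)*(-1 - 1*(-6)) + 1/4 = -(-141)*(-1 + 6) + ¼ = -(-141)*5 + ¼ = -141*(-5) + ¼ = 705 + ¼ = 2821/4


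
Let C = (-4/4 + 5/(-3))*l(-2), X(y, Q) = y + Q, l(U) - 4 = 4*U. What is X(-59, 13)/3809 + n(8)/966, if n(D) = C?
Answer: -5710/5519241 ≈ -0.0010346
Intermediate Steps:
l(U) = 4 + 4*U
X(y, Q) = Q + y
C = 32/3 (C = (-4/4 + 5/(-3))*(4 + 4*(-2)) = (-4*¼ + 5*(-⅓))*(4 - 8) = (-1 - 5/3)*(-4) = -8/3*(-4) = 32/3 ≈ 10.667)
n(D) = 32/3
X(-59, 13)/3809 + n(8)/966 = (13 - 59)/3809 + (32/3)/966 = -46*1/3809 + (32/3)*(1/966) = -46/3809 + 16/1449 = -5710/5519241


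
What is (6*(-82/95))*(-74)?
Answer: 36408/95 ≈ 383.24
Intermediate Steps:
(6*(-82/95))*(-74) = -492/95*(-74) = 36408/95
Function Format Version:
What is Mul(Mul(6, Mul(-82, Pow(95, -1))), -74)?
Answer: Rational(36408, 95) ≈ 383.24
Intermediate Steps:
Mul(Mul(6, Mul(-82, Pow(95, -1))), -74) = Mul(Mul(6, Mul(-82, Rational(1, 95))), -74) = Mul(Mul(6, Rational(-82, 95)), -74) = Mul(Rational(-492, 95), -74) = Rational(36408, 95)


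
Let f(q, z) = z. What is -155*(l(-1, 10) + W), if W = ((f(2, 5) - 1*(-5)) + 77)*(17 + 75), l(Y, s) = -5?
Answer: -1239845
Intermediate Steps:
W = 8004 (W = ((5 - 1*(-5)) + 77)*(17 + 75) = ((5 + 5) + 77)*92 = (10 + 77)*92 = 87*92 = 8004)
-155*(l(-1, 10) + W) = -155*(-5 + 8004) = -155*7999 = -1239845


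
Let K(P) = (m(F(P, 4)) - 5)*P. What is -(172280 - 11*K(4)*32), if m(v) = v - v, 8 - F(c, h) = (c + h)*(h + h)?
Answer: -179320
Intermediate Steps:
F(c, h) = 8 - 2*h*(c + h) (F(c, h) = 8 - (c + h)*(h + h) = 8 - (c + h)*2*h = 8 - 2*h*(c + h))
m(v) = 0
K(P) = -5*P (K(P) = (0 - 5)*P = -5*P)
-(172280 - 11*K(4)*32) = -(172280 - 11*(-5*4)*32) = -(172280 - 11*(-20)*32) = -(172280 - (-220)*32) = -(172280 - 1*(-7040)) = -(172280 + 7040) = -1*179320 = -179320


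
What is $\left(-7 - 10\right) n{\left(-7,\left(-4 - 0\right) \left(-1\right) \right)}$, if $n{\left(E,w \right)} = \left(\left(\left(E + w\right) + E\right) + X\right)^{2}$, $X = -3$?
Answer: $-2873$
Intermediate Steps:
$n{\left(E,w \right)} = \left(-3 + w + 2 E\right)^{2}$ ($n{\left(E,w \right)} = \left(\left(\left(E + w\right) + E\right) - 3\right)^{2} = \left(\left(w + 2 E\right) - 3\right)^{2} = \left(-3 + w + 2 E\right)^{2}$)
$\left(-7 - 10\right) n{\left(-7,\left(-4 - 0\right) \left(-1\right) \right)} = \left(-7 - 10\right) \left(-3 + \left(-4 - 0\right) \left(-1\right) + 2 \left(-7\right)\right)^{2} = - 17 \left(-3 + \left(-4 + \left(-2 + 2\right)\right) \left(-1\right) - 14\right)^{2} = - 17 \left(-3 + \left(-4 + 0\right) \left(-1\right) - 14\right)^{2} = - 17 \left(-3 - -4 - 14\right)^{2} = - 17 \left(-3 + 4 - 14\right)^{2} = - 17 \left(-13\right)^{2} = \left(-17\right) 169 = -2873$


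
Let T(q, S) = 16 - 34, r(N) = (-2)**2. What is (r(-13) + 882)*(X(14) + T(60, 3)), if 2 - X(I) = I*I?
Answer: -187832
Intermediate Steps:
X(I) = 2 - I**2 (X(I) = 2 - I*I = 2 - I**2)
r(N) = 4
T(q, S) = -18
(r(-13) + 882)*(X(14) + T(60, 3)) = (4 + 882)*((2 - 1*14**2) - 18) = 886*((2 - 1*196) - 18) = 886*((2 - 196) - 18) = 886*(-194 - 18) = 886*(-212) = -187832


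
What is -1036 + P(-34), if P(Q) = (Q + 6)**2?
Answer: -252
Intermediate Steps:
P(Q) = (6 + Q)**2
-1036 + P(-34) = -1036 + (6 - 34)**2 = -1036 + (-28)**2 = -1036 + 784 = -252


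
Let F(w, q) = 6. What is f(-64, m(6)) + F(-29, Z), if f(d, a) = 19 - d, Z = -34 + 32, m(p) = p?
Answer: 89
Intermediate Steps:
Z = -2
f(-64, m(6)) + F(-29, Z) = (19 - 1*(-64)) + 6 = (19 + 64) + 6 = 83 + 6 = 89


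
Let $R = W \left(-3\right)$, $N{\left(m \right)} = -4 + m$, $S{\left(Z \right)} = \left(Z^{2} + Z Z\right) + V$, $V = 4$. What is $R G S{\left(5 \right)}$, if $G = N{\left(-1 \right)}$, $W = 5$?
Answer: $4050$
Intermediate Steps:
$S{\left(Z \right)} = 4 + 2 Z^{2}$ ($S{\left(Z \right)} = \left(Z^{2} + Z Z\right) + 4 = \left(Z^{2} + Z^{2}\right) + 4 = 2 Z^{2} + 4 = 4 + 2 Z^{2}$)
$G = -5$ ($G = -4 - 1 = -5$)
$R = -15$ ($R = 5 \left(-3\right) = -15$)
$R G S{\left(5 \right)} = \left(-15\right) \left(-5\right) \left(4 + 2 \cdot 5^{2}\right) = 75 \left(4 + 2 \cdot 25\right) = 75 \left(4 + 50\right) = 75 \cdot 54 = 4050$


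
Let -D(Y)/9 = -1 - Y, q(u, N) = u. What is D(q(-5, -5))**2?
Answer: 1296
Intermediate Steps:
D(Y) = 9 + 9*Y (D(Y) = -9*(-1 - Y) = 9 + 9*Y)
D(q(-5, -5))**2 = (9 + 9*(-5))**2 = (9 - 45)**2 = (-36)**2 = 1296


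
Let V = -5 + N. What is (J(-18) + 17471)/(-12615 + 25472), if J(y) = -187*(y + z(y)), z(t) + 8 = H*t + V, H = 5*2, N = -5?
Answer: 4451/989 ≈ 4.5005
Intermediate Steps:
V = -10 (V = -5 - 5 = -10)
H = 10
z(t) = -18 + 10*t (z(t) = -8 + (10*t - 10) = -8 + (-10 + 10*t) = -18 + 10*t)
J(y) = 3366 - 2057*y (J(y) = -187*(y + (-18 + 10*y)) = -187*(-18 + 11*y) = 3366 - 2057*y)
(J(-18) + 17471)/(-12615 + 25472) = ((3366 - 2057*(-18)) + 17471)/(-12615 + 25472) = ((3366 + 37026) + 17471)/12857 = (40392 + 17471)*(1/12857) = 57863*(1/12857) = 4451/989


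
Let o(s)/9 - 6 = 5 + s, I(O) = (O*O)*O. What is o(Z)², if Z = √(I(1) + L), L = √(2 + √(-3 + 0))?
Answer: 81*(11 + √(1 + √(2 + I*√3)))² ≈ 12854.0 + 362.72*I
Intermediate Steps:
I(O) = O³ (I(O) = O²*O = O³)
L = √(2 + I*√3) (L = √(2 + √(-3)) = √(2 + I*√3) ≈ 1.5241 + 0.56822*I)
Z = √(1 + √(2 + I*√3)) (Z = √(1³ + √(2 + I*√3)) = √(1 + √(2 + I*√3)) ≈ 1.5986 + 0.17772*I)
o(s) = 99 + 9*s (o(s) = 54 + 9*(5 + s) = 54 + (45 + 9*s) = 99 + 9*s)
o(Z)² = (99 + 9*√(1 + √(2 + I*√3)))²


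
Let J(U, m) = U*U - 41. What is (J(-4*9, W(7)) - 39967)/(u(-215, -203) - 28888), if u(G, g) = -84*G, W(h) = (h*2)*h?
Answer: 9678/2707 ≈ 3.5752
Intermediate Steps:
W(h) = 2*h² (W(h) = (2*h)*h = 2*h²)
J(U, m) = -41 + U² (J(U, m) = U² - 41 = -41 + U²)
(J(-4*9, W(7)) - 39967)/(u(-215, -203) - 28888) = ((-41 + (-4*9)²) - 39967)/(-84*(-215) - 28888) = ((-41 + (-36)²) - 39967)/(18060 - 28888) = ((-41 + 1296) - 39967)/(-10828) = (1255 - 39967)*(-1/10828) = -38712*(-1/10828) = 9678/2707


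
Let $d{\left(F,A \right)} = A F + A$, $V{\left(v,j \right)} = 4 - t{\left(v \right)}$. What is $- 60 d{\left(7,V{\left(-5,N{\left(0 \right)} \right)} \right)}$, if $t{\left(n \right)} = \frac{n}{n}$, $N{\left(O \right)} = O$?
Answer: $-1440$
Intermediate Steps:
$t{\left(n \right)} = 1$
$V{\left(v,j \right)} = 3$ ($V{\left(v,j \right)} = 4 - 1 = 3$)
$d{\left(F,A \right)} = A + A F$
$- 60 d{\left(7,V{\left(-5,N{\left(0 \right)} \right)} \right)} = - 60 \cdot 3 \left(1 + 7\right) = - 60 \cdot 3 \cdot 8 = \left(-60\right) 24 = -1440$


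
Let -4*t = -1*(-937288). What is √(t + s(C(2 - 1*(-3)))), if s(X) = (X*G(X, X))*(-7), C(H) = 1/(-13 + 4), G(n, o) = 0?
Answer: I*√234322 ≈ 484.07*I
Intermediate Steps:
C(H) = -⅑ (C(H) = 1/(-9) = -⅑)
s(X) = 0 (s(X) = (X*0)*(-7) = 0*(-7) = 0)
t = -234322 (t = -(-1)*(-937288)/4 = -¼*937288 = -234322)
√(t + s(C(2 - 1*(-3)))) = √(-234322 + 0) = √(-234322) = I*√234322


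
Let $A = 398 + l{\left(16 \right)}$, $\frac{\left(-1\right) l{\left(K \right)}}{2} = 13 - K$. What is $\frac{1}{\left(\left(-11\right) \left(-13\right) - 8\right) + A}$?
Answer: $\frac{1}{539} \approx 0.0018553$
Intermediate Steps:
$l{\left(K \right)} = -26 + 2 K$ ($l{\left(K \right)} = - 2 \left(13 - K\right) = -26 + 2 K$)
$A = 404$ ($A = 398 + \left(-26 + 2 \cdot 16\right) = 398 + \left(-26 + 32\right) = 398 + 6 = 404$)
$\frac{1}{\left(\left(-11\right) \left(-13\right) - 8\right) + A} = \frac{1}{\left(\left(-11\right) \left(-13\right) - 8\right) + 404} = \frac{1}{\left(143 - 8\right) + 404} = \frac{1}{135 + 404} = \frac{1}{539}$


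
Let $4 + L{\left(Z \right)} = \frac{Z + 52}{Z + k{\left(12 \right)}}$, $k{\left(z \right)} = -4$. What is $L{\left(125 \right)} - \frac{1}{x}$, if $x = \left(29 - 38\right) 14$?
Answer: $- \frac{38561}{15246} \approx -2.5293$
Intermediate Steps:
$x = -126$ ($x = \left(-9\right) 14 = -126$)
$L{\left(Z \right)} = -4 + \frac{52 + Z}{-4 + Z}$ ($L{\left(Z \right)} = -4 + \frac{Z + 52}{Z - 4} = -4 + \frac{52 + Z}{-4 + Z}$)
$L{\left(125 \right)} - \frac{1}{x} = \frac{68 - 375}{-4 + 125} - \frac{1}{-126} = \frac{68 - 375}{121} - - \frac{1}{126} = \frac{1}{121} \left(-307\right) + \frac{1}{126} = - \frac{307}{121} + \frac{1}{126} = - \frac{38561}{15246}$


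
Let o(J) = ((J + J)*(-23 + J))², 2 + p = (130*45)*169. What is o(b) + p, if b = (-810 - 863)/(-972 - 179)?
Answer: 1742059633797289448/1755097689601 ≈ 9.9257e+5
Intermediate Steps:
p = 988648 (p = -2 + (130*45)*169 = -2 + 5850*169 = -2 + 988650 = 988648)
b = 1673/1151 (b = -1673/(-1151) = -1673*(-1/1151) = 1673/1151 ≈ 1.4535)
o(J) = 4*J²*(-23 + J)² (o(J) = ((2*J)*(-23 + J))² = (2*J*(-23 + J))² = 4*J²*(-23 + J)²)
o(b) + p = 4*(1673/1151)²*(-23 + 1673/1151)² + 988648 = 4*(2798929/1324801)*(-24800/1151)² + 988648 = 4*(2798929/1324801)*(615040000/1324801) + 988648 = 6885813168640000/1755097689601 + 988648 = 1742059633797289448/1755097689601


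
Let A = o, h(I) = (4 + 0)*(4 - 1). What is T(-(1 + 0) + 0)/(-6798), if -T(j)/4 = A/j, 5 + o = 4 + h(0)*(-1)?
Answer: 26/3399 ≈ 0.0076493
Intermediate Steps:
h(I) = 12 (h(I) = 4*3 = 12)
o = -13 (o = -5 + (4 + 12*(-1)) = -5 + (4 - 12) = -5 - 8 = -13)
A = -13
T(j) = 52/j (T(j) = -(-52)/j = 52/j)
T(-(1 + 0) + 0)/(-6798) = (52/(-(1 + 0) + 0))/(-6798) = (52/(-1*1 + 0))*(-1/6798) = (52/(-1 + 0))*(-1/6798) = (52/(-1))*(-1/6798) = (52*(-1))*(-1/6798) = -52*(-1/6798) = 26/3399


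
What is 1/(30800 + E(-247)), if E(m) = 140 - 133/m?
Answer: 13/402227 ≈ 3.2320e-5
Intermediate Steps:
E(m) = 140 - 133/m
1/(30800 + E(-247)) = 1/(30800 + (140 - 133/(-247))) = 1/(30800 + (140 - 133*(-1/247))) = 1/(30800 + (140 + 7/13)) = 1/(30800 + 1827/13) = 1/(402227/13) = 13/402227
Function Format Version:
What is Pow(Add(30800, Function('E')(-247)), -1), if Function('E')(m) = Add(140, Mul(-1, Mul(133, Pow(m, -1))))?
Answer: Rational(13, 402227) ≈ 3.2320e-5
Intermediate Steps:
Function('E')(m) = Add(140, Mul(-133, Pow(m, -1)))
Pow(Add(30800, Function('E')(-247)), -1) = Pow(Add(30800, Add(140, Mul(-133, Pow(-247, -1)))), -1) = Pow(Add(30800, Add(140, Mul(-133, Rational(-1, 247)))), -1) = Pow(Add(30800, Add(140, Rational(7, 13))), -1) = Pow(Add(30800, Rational(1827, 13)), -1) = Pow(Rational(402227, 13), -1) = Rational(13, 402227)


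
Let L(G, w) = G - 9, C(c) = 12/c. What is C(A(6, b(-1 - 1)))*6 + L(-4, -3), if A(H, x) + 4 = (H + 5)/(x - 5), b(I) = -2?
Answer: -337/13 ≈ -25.923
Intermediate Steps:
A(H, x) = -4 + (5 + H)/(-5 + x) (A(H, x) = -4 + (H + 5)/(x - 5) = -4 + (5 + H)/(-5 + x))
L(G, w) = -9 + G
C(A(6, b(-1 - 1)))*6 + L(-4, -3) = (12/(((25 + 6 - 4*(-2))/(-5 - 2))))*6 + (-9 - 4) = (12/(((25 + 6 + 8)/(-7))))*6 - 13 = (12/((-⅐*39)))*6 - 13 = (12/(-39/7))*6 - 13 = (12*(-7/39))*6 - 13 = -28/13*6 - 13 = -168/13 - 13 = -337/13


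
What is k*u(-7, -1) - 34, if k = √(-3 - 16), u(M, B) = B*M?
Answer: -34 + 7*I*√19 ≈ -34.0 + 30.512*I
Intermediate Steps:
k = I*√19 (k = √(-19) = I*√19 ≈ 4.3589*I)
k*u(-7, -1) - 34 = (I*√19)*(-1*(-7)) - 34 = (I*√19)*7 - 34 = 7*I*√19 - 34 = -34 + 7*I*√19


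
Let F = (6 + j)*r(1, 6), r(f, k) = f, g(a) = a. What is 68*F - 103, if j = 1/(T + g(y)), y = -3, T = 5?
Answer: 339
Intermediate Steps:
j = ½ (j = 1/(5 - 3) = 1/2 = ½ ≈ 0.50000)
F = 13/2 (F = (6 + ½)*1 = (13/2)*1 = 13/2 ≈ 6.5000)
68*F - 103 = 68*(13/2) - 103 = 442 - 103 = 339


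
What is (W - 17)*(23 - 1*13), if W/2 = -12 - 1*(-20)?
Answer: -10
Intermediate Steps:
W = 16 (W = 2*(-12 - 1*(-20)) = 2*(-12 + 20) = 2*8 = 16)
(W - 17)*(23 - 1*13) = (16 - 17)*(23 - 1*13) = -(23 - 13) = -1*10 = -10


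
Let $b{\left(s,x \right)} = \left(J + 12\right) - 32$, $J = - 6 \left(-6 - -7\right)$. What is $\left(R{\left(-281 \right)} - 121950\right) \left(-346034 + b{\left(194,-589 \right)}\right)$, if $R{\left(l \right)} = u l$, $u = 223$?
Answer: $63887174780$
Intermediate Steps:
$J = -6$ ($J = - 6 \left(-6 + 7\right) = \left(-6\right) 1 = -6$)
$R{\left(l \right)} = 223 l$
$b{\left(s,x \right)} = -26$ ($b{\left(s,x \right)} = \left(-6 + 12\right) - 32 = 6 - 32 = -26$)
$\left(R{\left(-281 \right)} - 121950\right) \left(-346034 + b{\left(194,-589 \right)}\right) = \left(223 \left(-281\right) - 121950\right) \left(-346034 - 26\right) = \left(-62663 - 121950\right) \left(-346060\right) = \left(-184613\right) \left(-346060\right) = 63887174780$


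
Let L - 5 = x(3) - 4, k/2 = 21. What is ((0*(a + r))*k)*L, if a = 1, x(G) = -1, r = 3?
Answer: 0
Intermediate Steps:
k = 42 (k = 2*21 = 42)
L = 0 (L = 5 + (-1 - 4) = 5 - 5 = 0)
((0*(a + r))*k)*L = ((0*(1 + 3))*42)*0 = ((0*4)*42)*0 = (0*42)*0 = 0*0 = 0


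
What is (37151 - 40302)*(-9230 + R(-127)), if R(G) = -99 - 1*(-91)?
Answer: 29108938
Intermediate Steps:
R(G) = -8 (R(G) = -99 + 91 = -8)
(37151 - 40302)*(-9230 + R(-127)) = (37151 - 40302)*(-9230 - 8) = -3151*(-9238) = 29108938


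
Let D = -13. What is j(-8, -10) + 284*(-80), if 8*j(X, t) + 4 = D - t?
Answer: -181767/8 ≈ -22721.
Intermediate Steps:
j(X, t) = -17/8 - t/8 (j(X, t) = -½ + (-13 - t)/8 = -½ + (-13/8 - t/8) = -17/8 - t/8)
j(-8, -10) + 284*(-80) = (-17/8 - ⅛*(-10)) + 284*(-80) = (-17/8 + 5/4) - 22720 = -7/8 - 22720 = -181767/8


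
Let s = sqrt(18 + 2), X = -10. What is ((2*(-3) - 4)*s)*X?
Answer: 200*sqrt(5) ≈ 447.21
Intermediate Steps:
s = 2*sqrt(5) (s = sqrt(20) = 2*sqrt(5) ≈ 4.4721)
((2*(-3) - 4)*s)*X = ((2*(-3) - 4)*(2*sqrt(5)))*(-10) = ((-6 - 4)*(2*sqrt(5)))*(-10) = -20*sqrt(5)*(-10) = 200*sqrt(5)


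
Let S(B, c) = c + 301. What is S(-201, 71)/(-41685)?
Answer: -124/13895 ≈ -0.0089241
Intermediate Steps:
S(B, c) = 301 + c
S(-201, 71)/(-41685) = (301 + 71)/(-41685) = 372*(-1/41685) = -124/13895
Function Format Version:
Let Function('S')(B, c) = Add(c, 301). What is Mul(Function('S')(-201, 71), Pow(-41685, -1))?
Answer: Rational(-124, 13895) ≈ -0.0089241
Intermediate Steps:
Function('S')(B, c) = Add(301, c)
Mul(Function('S')(-201, 71), Pow(-41685, -1)) = Mul(Add(301, 71), Pow(-41685, -1)) = Mul(372, Rational(-1, 41685)) = Rational(-124, 13895)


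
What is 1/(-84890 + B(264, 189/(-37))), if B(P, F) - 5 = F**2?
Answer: -1369/116171844 ≈ -1.1784e-5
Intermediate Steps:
B(P, F) = 5 + F**2
1/(-84890 + B(264, 189/(-37))) = 1/(-84890 + (5 + (189/(-37))**2)) = 1/(-84890 + (5 + (189*(-1/37))**2)) = 1/(-84890 + (5 + (-189/37)**2)) = 1/(-84890 + (5 + 35721/1369)) = 1/(-84890 + 42566/1369) = 1/(-116171844/1369) = -1369/116171844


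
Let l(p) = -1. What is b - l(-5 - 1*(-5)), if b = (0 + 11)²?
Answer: 122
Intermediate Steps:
b = 121 (b = 11² = 121)
b - l(-5 - 1*(-5)) = 121 - 1*(-1) = 121 + 1 = 122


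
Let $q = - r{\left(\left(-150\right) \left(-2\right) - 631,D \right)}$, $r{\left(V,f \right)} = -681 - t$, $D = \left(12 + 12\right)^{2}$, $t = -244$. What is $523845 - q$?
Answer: $523408$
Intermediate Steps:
$D = 576$ ($D = 24^{2} = 576$)
$r{\left(V,f \right)} = -437$ ($r{\left(V,f \right)} = -681 - -244 = -681 + 244 = -437$)
$q = 437$ ($q = \left(-1\right) \left(-437\right) = 437$)
$523845 - q = 523845 - 437 = 523408$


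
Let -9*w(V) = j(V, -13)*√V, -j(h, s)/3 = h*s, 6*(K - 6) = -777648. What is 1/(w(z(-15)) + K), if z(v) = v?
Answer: -129602/16796741779 - 65*I*√15/16796741779 ≈ -7.7159e-6 - 1.4988e-8*I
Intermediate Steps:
K = -129602 (K = 6 + (⅙)*(-777648) = 6 - 129608 = -129602)
j(h, s) = -3*h*s
w(V) = -13*V^(3/2)/3 (w(V) = -(-3*V*(-13))*√V/9 = -39*V*√V/9 = -13*V^(3/2)/3)
1/(w(z(-15)) + K) = 1/(-(-65)*I*√15 - 129602) = 1/(65*I*√15 - 129602) = 1/(-129602 + 65*I*√15)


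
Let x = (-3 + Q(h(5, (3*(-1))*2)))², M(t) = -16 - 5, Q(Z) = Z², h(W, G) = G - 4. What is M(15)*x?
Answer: -197589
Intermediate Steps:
h(W, G) = -4 + G
M(t) = -21
x = 9409 (x = (-3 + (-4 + (3*(-1))*2)²)² = (-3 + (-4 - 3*2)²)² = (-3 + (-4 - 6)²)² = (-3 + (-10)²)² = (-3 + 100)² = 97² = 9409)
M(15)*x = -21*9409 = -197589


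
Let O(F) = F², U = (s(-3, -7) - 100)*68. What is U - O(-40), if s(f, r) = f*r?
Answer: -6972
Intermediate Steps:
U = -5372 (U = (-3*(-7) - 100)*68 = (21 - 100)*68 = -79*68 = -5372)
U - O(-40) = -5372 - 1*(-40)² = -5372 - 1*1600 = -5372 - 1600 = -6972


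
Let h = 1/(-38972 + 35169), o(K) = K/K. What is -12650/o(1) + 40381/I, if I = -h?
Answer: 153556293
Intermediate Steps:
o(K) = 1
h = -1/3803 (h = 1/(-3803) = -1/3803 ≈ -0.00026295)
I = 1/3803 (I = -1*(-1/3803) = 1/3803 ≈ 0.00026295)
-12650/o(1) + 40381/I = -12650/1 + 40381/(1/3803) = -12650*1 + 40381*3803 = -12650 + 153568943 = 153556293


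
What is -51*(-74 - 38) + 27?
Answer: 5739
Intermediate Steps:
-51*(-74 - 38) + 27 = -51*(-112) + 27 = 5712 + 27 = 5739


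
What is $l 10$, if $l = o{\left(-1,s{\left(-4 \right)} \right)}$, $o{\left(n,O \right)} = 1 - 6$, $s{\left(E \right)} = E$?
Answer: $-50$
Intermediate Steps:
$o{\left(n,O \right)} = -5$ ($o{\left(n,O \right)} = 1 - 6 = -5$)
$l = -5$
$l 10 = \left(-5\right) 10 = -50$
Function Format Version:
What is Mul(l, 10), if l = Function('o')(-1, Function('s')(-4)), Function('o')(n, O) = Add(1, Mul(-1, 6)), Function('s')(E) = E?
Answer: -50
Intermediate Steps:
Function('o')(n, O) = -5 (Function('o')(n, O) = Add(1, -6) = -5)
l = -5
Mul(l, 10) = Mul(-5, 10) = -50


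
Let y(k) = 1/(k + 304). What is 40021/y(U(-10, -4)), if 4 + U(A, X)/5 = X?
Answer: 10565544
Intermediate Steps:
U(A, X) = -20 + 5*X
y(k) = 1/(304 + k)
40021/y(U(-10, -4)) = 40021/(1/(304 + (-20 + 5*(-4)))) = 40021/(1/(304 + (-20 - 20))) = 40021/(1/(304 - 40)) = 40021/(1/264) = 40021*264 = 10565544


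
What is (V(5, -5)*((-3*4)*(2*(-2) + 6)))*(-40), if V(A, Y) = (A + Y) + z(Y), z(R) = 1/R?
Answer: -192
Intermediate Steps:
V(A, Y) = A + Y + 1/Y (V(A, Y) = (A + Y) + 1/Y = A + Y + 1/Y)
(V(5, -5)*((-3*4)*(2*(-2) + 6)))*(-40) = ((5 - 5 + 1/(-5))*((-3*4)*(2*(-2) + 6)))*(-40) = ((5 - 5 - 1/5)*(-12*(-4 + 6)))*(-40) = -(-12)*2/5*(-40) = -1/5*(-24)*(-40) = (24/5)*(-40) = -192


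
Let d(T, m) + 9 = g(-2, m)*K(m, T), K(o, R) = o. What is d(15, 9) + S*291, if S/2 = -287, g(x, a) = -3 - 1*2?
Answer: -167088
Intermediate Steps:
g(x, a) = -5 (g(x, a) = -3 - 2 = -5)
S = -574 (S = 2*(-287) = -574)
d(T, m) = -9 - 5*m
d(15, 9) + S*291 = (-9 - 5*9) - 574*291 = (-9 - 45) - 167034 = -54 - 167034 = -167088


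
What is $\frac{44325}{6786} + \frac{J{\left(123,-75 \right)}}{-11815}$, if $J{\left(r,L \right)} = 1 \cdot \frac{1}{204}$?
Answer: $\frac{5935264873}{908668020} \approx 6.5318$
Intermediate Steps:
$J{\left(r,L \right)} = \frac{1}{204}$ ($J{\left(r,L \right)} = 1 \cdot \frac{1}{204} = \frac{1}{204}$)
$\frac{44325}{6786} + \frac{J{\left(123,-75 \right)}}{-11815} = \frac{44325}{6786} + \frac{1}{204 \left(-11815\right)} = 44325 \cdot \frac{1}{6786} + \frac{1}{204} \left(- \frac{1}{11815}\right) = \frac{4925}{754} - \frac{1}{2410260} = \frac{5935264873}{908668020}$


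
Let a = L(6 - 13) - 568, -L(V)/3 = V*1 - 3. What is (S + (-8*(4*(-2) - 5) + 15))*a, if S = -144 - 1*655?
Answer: 365840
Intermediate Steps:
L(V) = 9 - 3*V (L(V) = -3*(V*1 - 3) = -3*(V - 3) = -3*(-3 + V) = 9 - 3*V)
a = -538 (a = (9 - 3*(6 - 13)) - 568 = (9 - 3*(-7)) - 568 = (9 + 21) - 568 = 30 - 568 = -538)
S = -799 (S = -144 - 655 = -799)
(S + (-8*(4*(-2) - 5) + 15))*a = (-799 + (-8*(4*(-2) - 5) + 15))*(-538) = (-799 + (-8*(-8 - 5) + 15))*(-538) = (-799 + (-8*(-13) + 15))*(-538) = (-799 + (104 + 15))*(-538) = (-799 + 119)*(-538) = -680*(-538) = 365840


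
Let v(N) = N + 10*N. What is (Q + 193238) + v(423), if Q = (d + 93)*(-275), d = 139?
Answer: 134091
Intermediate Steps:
v(N) = 11*N
Q = -63800 (Q = (139 + 93)*(-275) = 232*(-275) = -63800)
(Q + 193238) + v(423) = (-63800 + 193238) + 11*423 = 129438 + 4653 = 134091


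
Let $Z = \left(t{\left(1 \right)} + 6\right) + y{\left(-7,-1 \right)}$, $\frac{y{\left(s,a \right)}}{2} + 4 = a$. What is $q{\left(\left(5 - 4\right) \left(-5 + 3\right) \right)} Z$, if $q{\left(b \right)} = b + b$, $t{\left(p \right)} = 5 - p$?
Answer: $0$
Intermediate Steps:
$y{\left(s,a \right)} = -8 + 2 a$
$q{\left(b \right)} = 2 b$
$Z = 0$ ($Z = \left(\left(5 - 1\right) + 6\right) + \left(-8 + 2 \left(-1\right)\right) = \left(\left(5 - 1\right) + 6\right) - 10 = \left(4 + 6\right) - 10 = 10 - 10 = 0$)
$q{\left(\left(5 - 4\right) \left(-5 + 3\right) \right)} Z = 2 \left(5 - 4\right) \left(-5 + 3\right) 0 = 2 \cdot 1 \left(-2\right) 0 = 2 \left(-2\right) 0 = \left(-4\right) 0 = 0$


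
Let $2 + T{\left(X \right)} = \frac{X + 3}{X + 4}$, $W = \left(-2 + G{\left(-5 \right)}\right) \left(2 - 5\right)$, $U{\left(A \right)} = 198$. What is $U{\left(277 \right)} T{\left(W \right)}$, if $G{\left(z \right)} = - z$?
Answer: $- \frac{792}{5} \approx -158.4$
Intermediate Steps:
$W = -9$ ($W = \left(-2 - -5\right) \left(2 - 5\right) = \left(-2 + 5\right) \left(-3\right) = 3 \left(-3\right) = -9$)
$T{\left(X \right)} = -2 + \frac{3 + X}{4 + X}$ ($T{\left(X \right)} = -2 + \frac{X + 3}{X + 4} = -2 + \frac{3 + X}{4 + X}$)
$U{\left(277 \right)} T{\left(W \right)} = 198 \frac{-5 - -9}{4 - 9} = 198 \frac{-5 + 9}{-5} = 198 \left(\left(- \frac{1}{5}\right) 4\right) = 198 \left(- \frac{4}{5}\right) = - \frac{792}{5}$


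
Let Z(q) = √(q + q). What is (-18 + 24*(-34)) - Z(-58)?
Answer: -834 - 2*I*√29 ≈ -834.0 - 10.77*I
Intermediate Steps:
Z(q) = √2*√q (Z(q) = √(2*q) = √2*√q)
(-18 + 24*(-34)) - Z(-58) = (-18 + 24*(-34)) - √2*√(-58) = (-18 - 816) - √2*I*√58 = -834 - 2*I*√29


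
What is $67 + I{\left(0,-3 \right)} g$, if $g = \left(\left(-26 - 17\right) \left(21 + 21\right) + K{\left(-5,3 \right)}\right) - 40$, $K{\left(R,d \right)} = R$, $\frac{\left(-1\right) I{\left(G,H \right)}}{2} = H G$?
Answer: $67$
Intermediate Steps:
$I{\left(G,H \right)} = - 2 G H$ ($I{\left(G,H \right)} = - 2 H G = - 2 G H$)
$g = -1851$ ($g = \left(\left(-26 - 17\right) \left(21 + 21\right) - 5\right) - 40 = \left(\left(-43\right) 42 - 5\right) - 40 = \left(-1806 - 5\right) - 40 = -1811 - 40 = -1851$)
$67 + I{\left(0,-3 \right)} g = 67 + \left(-2\right) 0 \left(-3\right) \left(-1851\right) = 67 + 0 \left(-1851\right) = 67 + 0 = 67$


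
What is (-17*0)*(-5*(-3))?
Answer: 0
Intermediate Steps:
(-17*0)*(-5*(-3)) = 0*15 = 0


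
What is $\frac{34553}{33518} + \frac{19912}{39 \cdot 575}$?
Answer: $\frac{1442261441}{751641150} \approx 1.9188$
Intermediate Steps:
$\frac{34553}{33518} + \frac{19912}{39 \cdot 575} = 34553 \cdot \frac{1}{33518} + \frac{19912}{22425} = \frac{34553}{33518} + 19912 \cdot \frac{1}{22425} = \frac{34553}{33518} + \frac{19912}{22425} = \frac{1442261441}{751641150}$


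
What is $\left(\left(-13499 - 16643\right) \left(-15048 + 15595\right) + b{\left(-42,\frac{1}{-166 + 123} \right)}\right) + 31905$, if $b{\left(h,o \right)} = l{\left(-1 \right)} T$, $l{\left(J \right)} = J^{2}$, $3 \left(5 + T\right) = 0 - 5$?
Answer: $- \frac{49367327}{3} \approx -1.6456 \cdot 10^{7}$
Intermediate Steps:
$T = - \frac{20}{3}$ ($T = -5 + \frac{0 - 5}{3} = -5 + \frac{1}{3} \left(-5\right) = -5 - \frac{5}{3} = - \frac{20}{3} \approx -6.6667$)
$b{\left(h,o \right)} = - \frac{20}{3}$ ($b{\left(h,o \right)} = \left(-1\right)^{2} \left(- \frac{20}{3}\right) = 1 \left(- \frac{20}{3}\right) = - \frac{20}{3}$)
$\left(\left(-13499 - 16643\right) \left(-15048 + 15595\right) + b{\left(-42,\frac{1}{-166 + 123} \right)}\right) + 31905 = \left(\left(-13499 - 16643\right) \left(-15048 + 15595\right) - \frac{20}{3}\right) + 31905 = \left(\left(-30142\right) 547 - \frac{20}{3}\right) + 31905 = \left(-16487674 - \frac{20}{3}\right) + 31905 = - \frac{49463042}{3} + 31905 = - \frac{49367327}{3}$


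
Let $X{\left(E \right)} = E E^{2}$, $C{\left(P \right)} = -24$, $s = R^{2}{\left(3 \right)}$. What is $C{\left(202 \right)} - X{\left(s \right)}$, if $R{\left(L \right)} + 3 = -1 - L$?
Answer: $-117673$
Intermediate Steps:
$R{\left(L \right)} = -4 - L$ ($R{\left(L \right)} = -3 - \left(1 + L\right) = -4 - L$)
$s = 49$ ($s = \left(-4 - 3\right)^{2} = \left(-7\right)^{2} = 49$)
$X{\left(E \right)} = E^{3}$
$C{\left(202 \right)} - X{\left(s \right)} = -24 - 49^{3} = -24 - 117649 = -117673$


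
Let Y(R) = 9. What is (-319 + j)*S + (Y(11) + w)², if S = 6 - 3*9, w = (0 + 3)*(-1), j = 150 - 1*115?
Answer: 6000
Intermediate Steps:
j = 35 (j = 150 - 115 = 35)
w = -3 (w = 3*(-1) = -3)
S = -21 (S = 6 - 27 = -21)
(-319 + j)*S + (Y(11) + w)² = (-319 + 35)*(-21) + (9 - 3)² = -284*(-21) + 6² = 5964 + 36 = 6000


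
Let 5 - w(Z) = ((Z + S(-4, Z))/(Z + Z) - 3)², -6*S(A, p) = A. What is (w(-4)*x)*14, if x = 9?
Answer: -1687/8 ≈ -210.88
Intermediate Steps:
S(A, p) = -A/6
w(Z) = 5 - (-3 + (⅔ + Z)/(2*Z))² (w(Z) = 5 - ((Z - ⅙*(-4))/(Z + Z) - 3)² = 5 - ((Z + ⅔)/((2*Z)) - 3)² = 5 - ((⅔ + Z)*(1/(2*Z)) - 3)² = 5 - ((⅔ + Z)/(2*Z) - 3)² = 5 - (-3 + (⅔ + Z)/(2*Z))²)
(w(-4)*x)*14 = (((1/36)*(-4 - 45*(-4)² + 60*(-4))/(-4)²)*9)*14 = (((1/36)*(1/16)*(-4 - 45*16 - 240))*9)*14 = (((1/36)*(1/16)*(-4 - 720 - 240))*9)*14 = (((1/36)*(1/16)*(-964))*9)*14 = -241/144*9*14 = -241/16*14 = -1687/8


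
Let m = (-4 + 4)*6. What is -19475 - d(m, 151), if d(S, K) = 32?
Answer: -19507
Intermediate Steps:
m = 0 (m = 0*6 = 0)
-19475 - d(m, 151) = -19475 - 1*32 = -19475 - 32 = -19507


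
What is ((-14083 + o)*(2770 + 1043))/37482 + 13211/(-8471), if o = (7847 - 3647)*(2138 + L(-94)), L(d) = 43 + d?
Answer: 94222123357963/105836674 ≈ 8.9026e+5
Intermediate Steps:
o = 8765400 (o = (7847 - 3647)*(2138 + (43 - 94)) = 4200*(2138 - 51) = 4200*2087 = 8765400)
((-14083 + o)*(2770 + 1043))/37482 + 13211/(-8471) = ((-14083 + 8765400)*(2770 + 1043))/37482 + 13211/(-8471) = (8751317*3813)*(1/37482) + 13211*(-1/8471) = 33368771721*(1/37482) - 13211/8471 = 11122923907/12494 - 13211/8471 = 94222123357963/105836674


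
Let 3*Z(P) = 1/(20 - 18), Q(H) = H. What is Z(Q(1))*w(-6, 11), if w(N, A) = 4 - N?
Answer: 5/3 ≈ 1.6667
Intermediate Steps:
Z(P) = ⅙ (Z(P) = 1/(3*(20 - 18)) = (⅓)/2 = (⅓)*(½) = ⅙)
Z(Q(1))*w(-6, 11) = (4 - 1*(-6))/6 = (4 + 6)/6 = (⅙)*10 = 5/3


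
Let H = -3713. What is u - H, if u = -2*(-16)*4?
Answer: 3841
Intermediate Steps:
u = 128 (u = 32*4 = 128)
u - H = 128 - 1*(-3713) = 128 + 3713 = 3841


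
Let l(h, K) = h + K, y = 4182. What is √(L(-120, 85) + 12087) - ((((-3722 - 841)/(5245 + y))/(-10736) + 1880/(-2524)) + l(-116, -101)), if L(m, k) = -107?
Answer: 13905710068731/63862419632 + 2*√2995 ≈ 327.20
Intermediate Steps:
l(h, K) = K + h
√(L(-120, 85) + 12087) - ((((-3722 - 841)/(5245 + y))/(-10736) + 1880/(-2524)) + l(-116, -101)) = √(-107 + 12087) - ((((-3722 - 841)/(5245 + 4182))/(-10736) + 1880/(-2524)) + (-101 - 116)) = √11980 - ((-4563/9427*(-1/10736) + 1880*(-1/2524)) - 217) = 2*√2995 - ((-4563*1/9427*(-1/10736) - 470/631) - 217) = 2*√2995 - ((-4563/9427*(-1/10736) - 470/631) - 217) = 2*√2995 - ((4563/101208272 - 470/631) - 217) = 2*√2995 - (-47565008587/63862419632 - 217) = 2*√2995 - 1*(-13905710068731/63862419632) = 2*√2995 + 13905710068731/63862419632 = 13905710068731/63862419632 + 2*√2995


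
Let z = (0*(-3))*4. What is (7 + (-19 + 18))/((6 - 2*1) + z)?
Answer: 3/2 ≈ 1.5000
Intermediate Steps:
z = 0 (z = 0*4 = 0)
(7 + (-19 + 18))/((6 - 2*1) + z) = (7 + (-19 + 18))/((6 - 2*1) + 0) = (7 - 1)/((6 - 2) + 0) = 6/(4 + 0) = 6/4 = 6*(¼) = 3/2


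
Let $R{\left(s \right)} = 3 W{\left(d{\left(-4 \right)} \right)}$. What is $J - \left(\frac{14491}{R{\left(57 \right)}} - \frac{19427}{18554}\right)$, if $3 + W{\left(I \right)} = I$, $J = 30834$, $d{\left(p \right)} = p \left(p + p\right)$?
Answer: $\frac{49505005267}{1614198} \approx 30668.0$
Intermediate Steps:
$d{\left(p \right)} = 2 p^{2}$ ($d{\left(p \right)} = p 2 p = 2 p^{2}$)
$W{\left(I \right)} = -3 + I$
$R{\left(s \right)} = 87$ ($R{\left(s \right)} = 3 \left(-3 + 2 \left(-4\right)^{2}\right) = 3 \left(-3 + 2 \cdot 16\right) = 3 \left(-3 + 32\right) = 3 \cdot 29 = 87$)
$J - \left(\frac{14491}{R{\left(57 \right)}} - \frac{19427}{18554}\right) = 30834 - \left(\frac{14491}{87} - \frac{19427}{18554}\right) = 30834 - \frac{267175865}{1614198} = \frac{49505005267}{1614198}$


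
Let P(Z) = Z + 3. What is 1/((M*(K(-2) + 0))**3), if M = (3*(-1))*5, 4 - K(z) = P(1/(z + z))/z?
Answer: -512/268336125 ≈ -1.9081e-6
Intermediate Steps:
P(Z) = 3 + Z
K(z) = 4 - (3 + 1/(2*z))/z (K(z) = 4 - (3 + 1/(z + z))/z = 4 - (3 + 1/(2*z))/z)
M = -15 (M = -3*5 = -15)
1/((M*(K(-2) + 0))**3) = 1/((-15*((4 - 3/(-2) - 1/2/(-2)**2) + 0))**3) = 1/((-15*((4 - 3*(-1/2) - 1/2*1/4) + 0))**3) = 1/((-15*((4 + 3/2 - 1/8) + 0))**3) = 1/((-15*(43/8 + 0))**3) = 1/((-15*43/8)**3) = 1/((-645/8)**3) = 1/(-268336125/512) = -512/268336125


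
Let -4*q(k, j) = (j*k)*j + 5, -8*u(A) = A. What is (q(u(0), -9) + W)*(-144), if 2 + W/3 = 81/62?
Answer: 14868/31 ≈ 479.61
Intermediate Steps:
u(A) = -A/8
W = -129/62 (W = -6 + 3*(81/62) = -6 + 243/62 = -129/62 ≈ -2.0806)
q(k, j) = -5/4 - k*j**2/4 (q(k, j) = -((j*k)*j + 5)/4 = -(k*j**2 + 5)/4 = -(5 + k*j**2)/4 = -5/4 - k*j**2/4)
(q(u(0), -9) + W)*(-144) = ((-5/4 - 1/4*(-1/8*0)*(-9)**2) - 129/62)*(-144) = ((-5/4 - 1/4*0*81) - 129/62)*(-144) = ((-5/4 + 0) - 129/62)*(-144) = (-5/4 - 129/62)*(-144) = -413/124*(-144) = 14868/31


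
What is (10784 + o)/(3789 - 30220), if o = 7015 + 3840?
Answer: -21639/26431 ≈ -0.81870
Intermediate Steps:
o = 10855
(10784 + o)/(3789 - 30220) = (10784 + 10855)/(3789 - 30220) = 21639/(-26431) = 21639*(-1/26431) = -21639/26431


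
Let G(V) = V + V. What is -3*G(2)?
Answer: -12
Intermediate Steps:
G(V) = 2*V
-3*G(2) = -6*2 = -3*4 = -12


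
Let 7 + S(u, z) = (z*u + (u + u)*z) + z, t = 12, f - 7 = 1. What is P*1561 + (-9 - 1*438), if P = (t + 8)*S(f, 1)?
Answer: 561513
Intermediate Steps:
f = 8 (f = 7 + 1 = 8)
S(u, z) = -7 + z + 3*u*z (S(u, z) = -7 + ((z*u + (u + u)*z) + z) = -7 + ((u*z + (2*u)*z) + z) = -7 + ((u*z + 2*u*z) + z) = -7 + (3*u*z + z) = -7 + (z + 3*u*z) = -7 + z + 3*u*z)
P = 360 (P = (12 + 8)*(-7 + 1 + 3*8*1) = 20*(-7 + 1 + 24) = 20*18 = 360)
P*1561 + (-9 - 1*438) = 360*1561 + (-9 - 1*438) = 561960 + (-9 - 438) = 561960 - 447 = 561513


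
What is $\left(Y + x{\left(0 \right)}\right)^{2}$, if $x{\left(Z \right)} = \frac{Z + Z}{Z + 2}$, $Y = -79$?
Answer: $6241$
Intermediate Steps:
$x{\left(Z \right)} = \frac{2 Z}{2 + Z}$
$\left(Y + x{\left(0 \right)}\right)^{2} = \left(-79 + 2 \cdot 0 \frac{1}{2 + 0}\right)^{2} = \left(-79 + 2 \cdot 0 \cdot \frac{1}{2}\right)^{2} = \left(-79 + 0\right)^{2} = \left(-79\right)^{2} = 6241$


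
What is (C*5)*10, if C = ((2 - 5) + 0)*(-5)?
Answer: 750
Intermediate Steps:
C = 15 (C = (-3 + 0)*(-5) = -3*(-5) = 15)
(C*5)*10 = (15*5)*10 = 75*10 = 750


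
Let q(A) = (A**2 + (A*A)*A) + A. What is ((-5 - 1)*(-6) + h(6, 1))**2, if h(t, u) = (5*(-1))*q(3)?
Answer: 25281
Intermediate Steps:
q(A) = A + A**2 + A**3 (q(A) = (A**2 + A**2*A) + A = (A**2 + A**3) + A = A + A**2 + A**3)
h(t, u) = -195 (h(t, u) = (5*(-1))*(3*(1 + 3 + 3**2)) = -15*(1 + 3 + 9) = -15*13 = -5*39 = -195)
((-5 - 1)*(-6) + h(6, 1))**2 = ((-5 - 1)*(-6) - 195)**2 = (-6*(-6) - 195)**2 = (36 - 195)**2 = (-159)**2 = 25281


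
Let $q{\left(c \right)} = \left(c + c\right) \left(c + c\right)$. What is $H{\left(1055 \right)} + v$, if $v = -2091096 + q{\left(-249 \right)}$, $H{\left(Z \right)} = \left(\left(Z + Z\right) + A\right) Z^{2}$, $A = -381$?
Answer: $1922577133$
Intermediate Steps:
$q{\left(c \right)} = 4 c^{2}$ ($q{\left(c \right)} = 2 c 2 c = 4 c^{2}$)
$H{\left(Z \right)} = Z^{2} \left(-381 + 2 Z\right)$ ($H{\left(Z \right)} = \left(\left(Z + Z\right) - 381\right) Z^{2} = \left(2 Z - 381\right) Z^{2} = \left(-381 + 2 Z\right) Z^{2} = Z^{2} \left(-381 + 2 Z\right)$)
$v = -1843092$ ($v = -2091096 + 4 \left(-249\right)^{2} = -2091096 + 4 \cdot 62001 = -2091096 + 248004 = -1843092$)
$H{\left(1055 \right)} + v = 1055^{2} \left(-381 + 2 \cdot 1055\right) - 1843092 = 1113025 \left(-381 + 2110\right) - 1843092 = 1113025 \cdot 1729 - 1843092 = 1924420225 - 1843092 = 1922577133$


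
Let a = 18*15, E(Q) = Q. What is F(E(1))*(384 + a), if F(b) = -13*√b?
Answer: -8502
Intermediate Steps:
a = 270
F(E(1))*(384 + a) = (-13*√1)*(384 + 270) = -13*1*654 = -13*654 = -8502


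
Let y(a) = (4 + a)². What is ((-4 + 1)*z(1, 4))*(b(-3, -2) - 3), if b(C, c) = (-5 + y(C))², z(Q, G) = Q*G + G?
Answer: -312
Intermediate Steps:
z(Q, G) = G + G*Q (z(Q, G) = G*Q + G = G + G*Q)
b(C, c) = (-5 + (4 + C)²)²
((-4 + 1)*z(1, 4))*(b(-3, -2) - 3) = ((-4 + 1)*(4*(1 + 1)))*((-5 + (4 - 3)²)² - 3) = (-12*2)*((-5 + 1²)² - 3) = (-3*8)*((-5 + 1)² - 3) = -24*((-4)² - 3) = -24*(16 - 3) = -24*13 = -312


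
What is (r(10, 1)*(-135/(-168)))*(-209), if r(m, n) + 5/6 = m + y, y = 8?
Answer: -322905/112 ≈ -2883.1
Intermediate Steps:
r(m, n) = 43/6 + m (r(m, n) = -5/6 + (m + 8) = -5/6 + (8 + m) = 43/6 + m)
(r(10, 1)*(-135/(-168)))*(-209) = ((43/6 + 10)*(-135/(-168)))*(-209) = (103*(-135*(-1/168))/6)*(-209) = ((103/6)*(45/56))*(-209) = (1545/112)*(-209) = -322905/112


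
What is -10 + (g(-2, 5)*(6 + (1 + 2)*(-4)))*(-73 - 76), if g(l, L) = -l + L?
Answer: 6248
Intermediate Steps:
g(l, L) = L - l
-10 + (g(-2, 5)*(6 + (1 + 2)*(-4)))*(-73 - 76) = -10 + ((5 - 1*(-2))*(6 + (1 + 2)*(-4)))*(-73 - 76) = -10 + ((5 + 2)*(6 + 3*(-4)))*(-149) = -10 + (7*(6 - 12))*(-149) = -10 + (7*(-6))*(-149) = -10 - 42*(-149) = -10 + 6258 = 6248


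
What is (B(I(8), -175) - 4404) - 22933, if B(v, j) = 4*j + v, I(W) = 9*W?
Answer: -27965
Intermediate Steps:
B(v, j) = v + 4*j
(B(I(8), -175) - 4404) - 22933 = ((9*8 + 4*(-175)) - 4404) - 22933 = ((72 - 700) - 4404) - 22933 = (-628 - 4404) - 22933 = -5032 - 22933 = -27965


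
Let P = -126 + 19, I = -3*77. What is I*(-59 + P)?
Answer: 38346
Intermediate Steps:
I = -231
P = -107
I*(-59 + P) = -231*(-59 - 107) = -231*(-166) = 38346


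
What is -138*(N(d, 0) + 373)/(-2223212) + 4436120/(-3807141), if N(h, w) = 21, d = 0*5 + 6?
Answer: -185681410519/162770799171 ≈ -1.1408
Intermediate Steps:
d = 6 (d = 0 + 6 = 6)
-138*(N(d, 0) + 373)/(-2223212) + 4436120/(-3807141) = -138*(21 + 373)/(-2223212) + 4436120/(-3807141) = -138*394*(-1/2223212) + 4436120*(-1/3807141) = -54372*(-1/2223212) - 341240/292857 = 13593/555803 - 341240/292857 = -185681410519/162770799171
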